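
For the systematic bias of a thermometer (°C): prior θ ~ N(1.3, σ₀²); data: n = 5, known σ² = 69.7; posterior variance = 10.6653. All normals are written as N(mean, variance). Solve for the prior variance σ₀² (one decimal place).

Posterior precision equals prior precision plus data precision: 1/σ_n² = 1/σ₀² + n/σ².
So 1/σ₀² = 1/10.6653 − 5/69.7 = 0.093762 − 0.071736 = 0.022026.
Hence σ₀² = 1/0.022026 ≈ 45.4.

σ₀² = 45.4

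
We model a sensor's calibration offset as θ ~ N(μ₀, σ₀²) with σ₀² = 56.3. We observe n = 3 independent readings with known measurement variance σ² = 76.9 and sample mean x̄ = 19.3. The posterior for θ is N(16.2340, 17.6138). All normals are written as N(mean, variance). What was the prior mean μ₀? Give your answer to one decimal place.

μ₀ = 9.5

The posterior mean is a precision-weighted average: μ_n = (τ₀μ₀ + τ_data·x̄)/(τ₀+τ_data), with τ₀=1/σ₀² and τ_data=n/σ².
Here τ₀ = 1/56.3 = 0.017762 and τ_data = 3/76.9 = 0.039012, so τ_n = 0.056774.
Rearranging for μ₀: μ₀ = (μ_n·τ_n − τ_data·x̄)/τ₀ = (16.2340·0.056774 − 0.039012·19.3) / 0.017762 = 0.168738/0.017762 ≈ 9.5.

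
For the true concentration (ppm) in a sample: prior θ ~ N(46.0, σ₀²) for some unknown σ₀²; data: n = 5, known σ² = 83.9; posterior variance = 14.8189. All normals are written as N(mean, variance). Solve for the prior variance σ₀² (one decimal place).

Posterior precision equals prior precision plus data precision: 1/σ_n² = 1/σ₀² + n/σ².
So 1/σ₀² = 1/14.8189 − 5/83.9 = 0.067481 − 0.059595 = 0.007886.
Hence σ₀² = 1/0.007886 ≈ 126.8.

σ₀² = 126.8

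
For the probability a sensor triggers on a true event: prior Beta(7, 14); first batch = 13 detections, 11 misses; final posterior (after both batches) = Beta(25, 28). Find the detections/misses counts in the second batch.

5 detections and 3 misses

Sequential conjugate updates are equivalent to a single update on the pooled data, so total successes = posterior α − prior α and total failures = posterior β − prior β.
Total across both batches: 25−7=18 detections, 28−14=14 misses.
Subtract the first batch: 18−13=5 detections and 14−11=3 misses.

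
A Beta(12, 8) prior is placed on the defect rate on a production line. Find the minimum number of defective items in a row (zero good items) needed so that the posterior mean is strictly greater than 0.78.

k = 17

After k defective items and 0 good items the posterior is Beta(12+k, 8), with mean (12+k)/(12+8+k).
Set (12+k)/(20+k) > 0.78 and solve: k > (0.78·20 − 12)/(1 − 0.78) = 16.364.
The smallest integer exceeding 16.364 is 17, and checking k=17: (29)/(37) = 0.7838 > 0.78.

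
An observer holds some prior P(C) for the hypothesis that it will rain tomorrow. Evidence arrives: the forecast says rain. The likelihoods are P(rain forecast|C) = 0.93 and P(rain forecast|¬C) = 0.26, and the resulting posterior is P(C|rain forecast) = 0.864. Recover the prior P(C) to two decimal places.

P(C) = 0.64

In odds form, posterior odds = prior odds × likelihood ratio, so prior odds = posterior odds ÷ LR.
Posterior odds = 0.864/(1−0.864) = 6.3529. LR = 0.93/0.26 = 3.5769.
Prior odds = 6.3529/3.5769 = 1.7761, so P(C) = 1.7761/(1+1.7761) ≈ 0.64.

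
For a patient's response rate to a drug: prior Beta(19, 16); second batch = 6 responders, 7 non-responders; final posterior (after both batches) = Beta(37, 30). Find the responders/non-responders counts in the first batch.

12 responders and 7 non-responders

Because Beta–binomial updating is additive in the counts, the combined data contributed (α_post−α_prior, β_post−β_prior) successes and failures.
Total across both batches: 37−19=18 responders, 30−16=14 non-responders.
Subtract the second batch: 18−6=12 responders and 14−7=7 non-responders.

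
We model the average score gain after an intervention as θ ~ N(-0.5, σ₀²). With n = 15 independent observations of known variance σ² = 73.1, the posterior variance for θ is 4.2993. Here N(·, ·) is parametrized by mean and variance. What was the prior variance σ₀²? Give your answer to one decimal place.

σ₀² = 36.5

Posterior precision equals prior precision plus data precision: 1/σ_n² = 1/σ₀² + n/σ².
So 1/σ₀² = 1/4.2993 − 15/73.1 = 0.232596 − 0.205198 = 0.027398.
Hence σ₀² = 1/0.027398 ≈ 36.5.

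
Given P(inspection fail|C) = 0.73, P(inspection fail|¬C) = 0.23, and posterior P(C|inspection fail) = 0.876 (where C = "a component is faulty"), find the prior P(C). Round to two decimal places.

In odds form, posterior odds = prior odds × likelihood ratio, so prior odds = posterior odds ÷ LR.
Posterior odds = 0.876/(1−0.876) = 7.0645. LR = 0.73/0.23 = 3.1739.
Prior odds = 7.0645/3.1739 = 2.2258, so P(C) = 2.2258/(1+2.2258) ≈ 0.69.

P(C) = 0.69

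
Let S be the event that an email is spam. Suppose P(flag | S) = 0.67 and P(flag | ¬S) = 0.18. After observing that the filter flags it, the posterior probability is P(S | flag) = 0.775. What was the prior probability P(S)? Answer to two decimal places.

P(S) = 0.48

Bayes' rule in odds form gives O(S|E) = O(S)·[P(E|S)/P(E|¬S)], hence O(S) = O(S|E)/LR.
Posterior odds = 0.775/(1−0.775) = 3.4444. LR = 0.67/0.18 = 3.7222.
Prior odds = 3.4444/3.7222 = 0.9254, so P(S) = 0.9254/(1+0.9254) ≈ 0.48.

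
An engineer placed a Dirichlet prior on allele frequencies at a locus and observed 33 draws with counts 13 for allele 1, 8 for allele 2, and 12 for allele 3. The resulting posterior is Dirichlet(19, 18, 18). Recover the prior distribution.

Dirichlet(6, 10, 6)

For a Dirichlet(α) prior with multinomial counts c, the posterior is Dirichlet(α + c) componentwise.
Subtract each count from the matching posterior parameter: 19−13=6, 18−8=10, 18−12=6.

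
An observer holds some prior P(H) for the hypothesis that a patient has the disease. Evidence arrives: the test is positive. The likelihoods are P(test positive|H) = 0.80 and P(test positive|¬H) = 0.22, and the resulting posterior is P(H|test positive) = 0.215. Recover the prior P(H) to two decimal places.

P(H) = 0.07

In odds form, posterior odds = prior odds × likelihood ratio, so prior odds = posterior odds ÷ LR.
Posterior odds = 0.215/(1−0.215) = 0.2739. LR = 0.80/0.22 = 3.6364.
Prior odds = 0.2739/3.6364 = 0.0753, so P(H) = 0.0753/(1+0.0753) ≈ 0.07.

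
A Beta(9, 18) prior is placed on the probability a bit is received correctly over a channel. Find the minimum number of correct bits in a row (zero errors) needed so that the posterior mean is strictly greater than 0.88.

After k correct bits and 0 errors the posterior is Beta(9+k, 18), with mean (9+k)/(9+18+k).
Set (9+k)/(27+k) > 0.88 and solve: k > (0.88·27 − 9)/(1 − 0.88) = 123.000.
The smallest integer exceeding 123.000 is 124.

k = 124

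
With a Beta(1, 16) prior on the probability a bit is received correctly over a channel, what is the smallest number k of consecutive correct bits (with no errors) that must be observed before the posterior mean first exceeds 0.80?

After k correct bits and 0 errors the posterior is Beta(1+k, 16), with mean (1+k)/(1+16+k).
Set (1+k)/(17+k) > 0.80 and solve: k > (0.80·17 − 1)/(1 − 0.80) = 63.000.
The smallest integer exceeding 63.000 is 64.

k = 64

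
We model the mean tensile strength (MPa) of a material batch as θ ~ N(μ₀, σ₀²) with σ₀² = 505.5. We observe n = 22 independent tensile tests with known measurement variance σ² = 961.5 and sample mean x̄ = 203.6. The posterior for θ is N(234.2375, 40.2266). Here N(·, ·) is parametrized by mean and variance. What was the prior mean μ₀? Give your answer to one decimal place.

With known observation variance, the Normal–Normal posterior has precision τ_n = τ₀ + n/σ² and mean μ_n = (τ₀μ₀ + (n/σ²)x̄)/τ_n.
Here τ₀ = 1/505.5 = 0.001978 and τ_data = 22/961.5 = 0.022881, so τ_n = 0.024859.
Rearranging for μ₀: μ₀ = (μ_n·τ_n − τ_data·x̄)/τ₀ = (234.2375·0.024859 − 0.022881·203.6) / 0.001978 = 1.164338/0.001978 ≈ 588.6.

μ₀ = 588.6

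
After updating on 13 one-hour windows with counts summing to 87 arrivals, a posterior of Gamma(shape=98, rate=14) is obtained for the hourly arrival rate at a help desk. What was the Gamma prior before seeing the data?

A Gamma(α, β) prior (rate parametrization) on a Poisson rate with n observations summing to S gives posterior Gamma(α+S, β+n).
So α = 98 − 87 = 11 and β = 14 − 13 = 1.

Gamma(shape=11, rate=1)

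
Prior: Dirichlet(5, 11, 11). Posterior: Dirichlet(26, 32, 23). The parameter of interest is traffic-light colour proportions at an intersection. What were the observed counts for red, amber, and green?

For a Dirichlet(α) prior with multinomial counts c, the posterior is Dirichlet(α + c) componentwise.
Counts are posterior − prior componentwise: 26−5=21, 32−11=21, 23−11=12.

counts (21, 21, 12)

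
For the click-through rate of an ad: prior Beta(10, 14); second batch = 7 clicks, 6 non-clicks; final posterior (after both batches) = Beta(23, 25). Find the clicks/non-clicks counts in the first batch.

6 clicks and 5 non-clicks

Because Beta–binomial updating is additive in the counts, the combined data contributed (α_post−α_prior, β_post−β_prior) successes and failures.
Total across both batches: 23−10=13 clicks, 25−14=11 non-clicks.
Subtract the second batch: 13−7=6 clicks and 11−6=5 non-clicks.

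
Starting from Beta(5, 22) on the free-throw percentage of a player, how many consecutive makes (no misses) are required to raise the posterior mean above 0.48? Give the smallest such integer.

After k makes and 0 misses the posterior is Beta(5+k, 22), with mean (5+k)/(5+22+k).
Set (5+k)/(27+k) > 0.48 and solve: k > (0.48·27 − 5)/(1 − 0.48) = 15.308.
The smallest integer exceeding 15.308 is 16, and checking k=16: (21)/(43) = 0.4884 > 0.48.

k = 16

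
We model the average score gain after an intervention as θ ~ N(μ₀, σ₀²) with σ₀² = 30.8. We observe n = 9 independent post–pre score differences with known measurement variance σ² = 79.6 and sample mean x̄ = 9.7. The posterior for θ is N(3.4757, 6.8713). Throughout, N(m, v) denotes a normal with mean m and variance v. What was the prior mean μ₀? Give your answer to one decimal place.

μ₀ = -18.2

With known observation variance, the Normal–Normal posterior has precision τ_n = τ₀ + n/σ² and mean μ_n = (τ₀μ₀ + (n/σ²)x̄)/τ_n.
Here τ₀ = 1/30.8 = 0.032468 and τ_data = 9/79.6 = 0.113065, so τ_n = 0.145533.
Rearranging for μ₀: μ₀ = (μ_n·τ_n − τ_data·x̄)/τ₀ = (3.4757·0.145533 − 0.113065·9.7) / 0.032468 = -0.590901/0.032468 ≈ -18.2.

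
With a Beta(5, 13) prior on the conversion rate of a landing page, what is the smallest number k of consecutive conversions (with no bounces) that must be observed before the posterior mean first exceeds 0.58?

After k conversions and 0 bounces the posterior is Beta(5+k, 13), with mean (5+k)/(5+13+k).
Set (5+k)/(18+k) > 0.58 and solve: k > (0.58·18 − 5)/(1 − 0.58) = 12.952.
The smallest integer exceeding 12.952 is 13, and checking k=13: (18)/(31) = 0.5806 > 0.58.

k = 13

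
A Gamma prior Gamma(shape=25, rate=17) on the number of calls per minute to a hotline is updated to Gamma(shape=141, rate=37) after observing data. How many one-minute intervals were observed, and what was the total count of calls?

n = 20 one-minute intervals with total 116 calls

A Gamma(α, β) prior (rate parametrization) on a Poisson rate with n observations summing to S gives posterior Gamma(α+S, β+n).
Matching: Σxᵢ = 141 − 25 = 116 and n = 37 − 17 = 20.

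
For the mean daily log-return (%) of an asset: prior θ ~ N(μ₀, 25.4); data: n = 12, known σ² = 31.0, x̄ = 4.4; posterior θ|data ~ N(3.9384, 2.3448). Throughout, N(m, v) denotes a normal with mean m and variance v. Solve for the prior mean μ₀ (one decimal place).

The posterior mean is a precision-weighted average: μ_n = (τ₀μ₀ + τ_data·x̄)/(τ₀+τ_data), with τ₀=1/σ₀² and τ_data=n/σ².
Here τ₀ = 1/25.4 = 0.039370 and τ_data = 12/31.0 = 0.387097, so τ_n = 0.426467.
Rearranging for μ₀: μ₀ = (μ_n·τ_n − τ_data·x̄)/τ₀ = (3.9384·0.426467 − 0.387097·4.4) / 0.039370 = -0.023629/0.039370 ≈ -0.6.

μ₀ = -0.6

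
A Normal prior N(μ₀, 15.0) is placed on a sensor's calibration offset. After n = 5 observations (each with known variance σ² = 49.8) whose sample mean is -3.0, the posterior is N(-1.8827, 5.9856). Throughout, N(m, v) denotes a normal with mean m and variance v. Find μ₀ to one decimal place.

μ₀ = -0.2

The posterior mean is a precision-weighted average: μ_n = (τ₀μ₀ + τ_data·x̄)/(τ₀+τ_data), with τ₀=1/σ₀² and τ_data=n/σ².
Here τ₀ = 1/15.0 = 0.066667 and τ_data = 5/49.8 = 0.100402, so τ_n = 0.167069.
Rearranging for μ₀: μ₀ = (μ_n·τ_n − τ_data·x̄)/τ₀ = (-1.8827·0.167069 − 0.100402·-3.0) / 0.066667 = -0.013335/0.066667 ≈ -0.2.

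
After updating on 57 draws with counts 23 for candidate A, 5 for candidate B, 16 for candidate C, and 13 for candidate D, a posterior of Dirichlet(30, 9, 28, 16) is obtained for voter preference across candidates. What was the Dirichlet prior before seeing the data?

Dirichlet(7, 4, 12, 3)

For a Dirichlet(α) prior with multinomial counts c, the posterior is Dirichlet(α + c) componentwise.
Subtract each count from the matching posterior parameter: 30−23=7, 9−5=4, 28−16=12, 16−13=3.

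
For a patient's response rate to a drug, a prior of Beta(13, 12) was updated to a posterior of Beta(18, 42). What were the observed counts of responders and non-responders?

A Beta(a, b) prior with s successes and f failures in binomial data gives a Beta(a+s, b+f) posterior.
So s = 18 − 13 = 5 and f = 42 − 12 = 30.

5 responders and 30 non-responders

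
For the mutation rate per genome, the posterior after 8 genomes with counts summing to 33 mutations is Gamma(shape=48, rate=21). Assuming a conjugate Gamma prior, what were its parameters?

Gamma(shape=15, rate=13)

A Gamma(α, β) prior (rate parametrization) on a Poisson rate with n observations summing to S gives posterior Gamma(α+S, β+n).
So α = 48 − 33 = 15 and β = 21 − 8 = 13.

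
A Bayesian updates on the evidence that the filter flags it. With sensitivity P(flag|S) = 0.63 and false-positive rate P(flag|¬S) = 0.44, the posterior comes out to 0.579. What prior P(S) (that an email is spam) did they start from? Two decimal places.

P(S) = 0.49

Bayes' rule in odds form gives O(S|E) = O(S)·[P(E|S)/P(E|¬S)], hence O(S) = O(S|E)/LR.
Posterior odds = 0.579/(1−0.579) = 1.3753. LR = 0.63/0.44 = 1.4318.
Prior odds = 1.3753/1.4318 = 0.9605, so P(S) = 0.9605/(1+0.9605) ≈ 0.49.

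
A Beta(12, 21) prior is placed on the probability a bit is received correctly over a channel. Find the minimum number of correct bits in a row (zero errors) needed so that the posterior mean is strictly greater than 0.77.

After k correct bits and 0 errors the posterior is Beta(12+k, 21), with mean (12+k)/(12+21+k).
Set (12+k)/(33+k) > 0.77 and solve: k > (0.77·33 − 12)/(1 − 0.77) = 58.304.
The smallest integer exceeding 58.304 is 59, and checking k=59: (71)/(92) = 0.7717 > 0.77.

k = 59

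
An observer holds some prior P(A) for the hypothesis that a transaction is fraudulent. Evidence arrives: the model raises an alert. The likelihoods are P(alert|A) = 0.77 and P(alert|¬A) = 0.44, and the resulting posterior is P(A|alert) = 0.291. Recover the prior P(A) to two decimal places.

Bayes' rule in odds form gives O(A|E) = O(A)·[P(E|A)/P(E|¬A)], hence O(A) = O(A|E)/LR.
Posterior odds = 0.291/(1−0.291) = 0.4104. LR = 0.77/0.44 = 1.7500.
Prior odds = 0.4104/1.7500 = 0.2345, so P(A) = 0.2345/(1+0.2345) ≈ 0.19.

P(A) = 0.19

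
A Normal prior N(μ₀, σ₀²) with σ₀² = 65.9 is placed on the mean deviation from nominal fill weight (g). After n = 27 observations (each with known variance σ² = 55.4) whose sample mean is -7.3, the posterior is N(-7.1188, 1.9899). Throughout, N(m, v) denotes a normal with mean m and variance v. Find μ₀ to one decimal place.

μ₀ = -1.3

The posterior mean is a precision-weighted average: μ_n = (τ₀μ₀ + τ_data·x̄)/(τ₀+τ_data), with τ₀=1/σ₀² and τ_data=n/σ².
Here τ₀ = 1/65.9 = 0.015175 and τ_data = 27/55.4 = 0.487365, so τ_n = 0.502540.
Rearranging for μ₀: μ₀ = (μ_n·τ_n − τ_data·x̄)/τ₀ = (-7.1188·0.502540 − 0.487365·-7.3) / 0.015175 = -0.019717/0.015175 ≈ -1.3.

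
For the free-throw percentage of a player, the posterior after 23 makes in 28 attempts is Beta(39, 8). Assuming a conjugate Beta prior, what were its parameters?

A Beta(a, b) prior with s successes and f failures in binomial data gives a Beta(a+s, b+f) posterior.
Subtract the data counts: 39−23=16, 8−5=3.

Beta(16, 3)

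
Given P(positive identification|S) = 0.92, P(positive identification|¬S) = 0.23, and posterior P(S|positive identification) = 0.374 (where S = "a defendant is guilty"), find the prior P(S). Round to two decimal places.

P(S) = 0.13

In odds form, posterior odds = prior odds × likelihood ratio, so prior odds = posterior odds ÷ LR.
Posterior odds = 0.374/(1−0.374) = 0.5974. LR = 0.92/0.23 = 4.0000.
Prior odds = 0.5974/4.0000 = 0.1494, so P(S) = 0.1494/(1+0.1494) ≈ 0.13.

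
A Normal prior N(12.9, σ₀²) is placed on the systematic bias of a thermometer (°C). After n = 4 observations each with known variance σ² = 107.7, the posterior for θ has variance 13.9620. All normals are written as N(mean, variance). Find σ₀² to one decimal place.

For the Normal–Normal model with known σ², precisions add: τ_n = τ₀ + n/σ².
So 1/σ₀² = 1/13.9620 − 4/107.7 = 0.071623 − 0.037140 = 0.034483.
Hence σ₀² = 1/0.034483 ≈ 29.0.

σ₀² = 29.0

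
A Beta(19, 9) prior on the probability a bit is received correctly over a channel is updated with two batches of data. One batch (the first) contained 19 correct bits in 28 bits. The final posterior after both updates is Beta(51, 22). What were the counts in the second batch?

Because Beta–binomial updating is additive in the counts, the combined data contributed (α_post−α_prior, β_post−β_prior) successes and failures.
Total across both batches: 51−19=32 correct bits, 22−9=13 errors.
Subtract the first batch: 32−19=13 correct bits and 13−9=4 errors.

13 correct bits and 4 errors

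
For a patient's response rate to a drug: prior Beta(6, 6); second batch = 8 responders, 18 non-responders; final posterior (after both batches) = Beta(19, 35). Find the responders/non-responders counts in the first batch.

Sequential conjugate updates are equivalent to a single update on the pooled data, so total successes = posterior α − prior α and total failures = posterior β − prior β.
Total across both batches: 19−6=13 responders, 35−6=29 non-responders.
Subtract the second batch: 13−8=5 responders and 29−18=11 non-responders.

5 responders and 11 non-responders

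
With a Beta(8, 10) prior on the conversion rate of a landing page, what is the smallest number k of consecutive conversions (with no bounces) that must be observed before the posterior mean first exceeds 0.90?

After k conversions and 0 bounces the posterior is Beta(8+k, 10), with mean (8+k)/(8+10+k).
Set (8+k)/(18+k) > 0.90 and solve: k > (0.90·18 − 8)/(1 − 0.90) = 82.000.
The smallest integer exceeding 82.000 is 83.

k = 83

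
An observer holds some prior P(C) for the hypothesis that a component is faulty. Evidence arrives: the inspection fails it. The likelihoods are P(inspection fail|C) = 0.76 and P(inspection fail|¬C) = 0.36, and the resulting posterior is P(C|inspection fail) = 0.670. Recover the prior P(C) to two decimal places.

In odds form, posterior odds = prior odds × likelihood ratio, so prior odds = posterior odds ÷ LR.
Posterior odds = 0.670/(1−0.670) = 2.0303. LR = 0.76/0.36 = 2.1111.
Prior odds = 2.0303/2.1111 = 0.9617, so P(C) = 0.9617/(1+0.9617) ≈ 0.49.

P(C) = 0.49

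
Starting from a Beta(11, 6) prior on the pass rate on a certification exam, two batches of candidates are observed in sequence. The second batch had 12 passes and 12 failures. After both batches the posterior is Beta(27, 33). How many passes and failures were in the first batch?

4 passes and 15 failures

Sequential conjugate updates are equivalent to a single update on the pooled data, so total successes = posterior α − prior α and total failures = posterior β − prior β.
Total across both batches: 27−11=16 passes, 33−6=27 failures.
Subtract the second batch: 16−12=4 passes and 27−12=15 failures.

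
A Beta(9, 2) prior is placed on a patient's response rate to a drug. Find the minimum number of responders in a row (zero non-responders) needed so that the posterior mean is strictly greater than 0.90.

After k responders and 0 non-responders the posterior is Beta(9+k, 2), with mean (9+k)/(9+2+k).
Set (9+k)/(11+k) > 0.90 and solve: k > (0.90·11 − 9)/(1 − 0.90) = 9.000.
The smallest integer exceeding 9.000 is 10, and checking k=10: (19)/(21) = 0.9048 > 0.90.

k = 10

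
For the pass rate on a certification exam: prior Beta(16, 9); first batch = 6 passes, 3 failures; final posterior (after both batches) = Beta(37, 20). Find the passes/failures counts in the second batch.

Sequential conjugate updates are equivalent to a single update on the pooled data, so total successes = posterior α − prior α and total failures = posterior β − prior β.
Total across both batches: 37−16=21 passes, 20−9=11 failures.
Subtract the first batch: 21−6=15 passes and 11−3=8 failures.

15 passes and 8 failures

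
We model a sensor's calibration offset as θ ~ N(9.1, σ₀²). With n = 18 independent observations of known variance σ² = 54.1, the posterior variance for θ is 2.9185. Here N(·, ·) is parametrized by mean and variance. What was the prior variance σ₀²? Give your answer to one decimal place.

Posterior precision equals prior precision plus data precision: 1/σ_n² = 1/σ₀² + n/σ².
So 1/σ₀² = 1/2.9185 − 18/54.1 = 0.342642 − 0.332717 = 0.009925.
Hence σ₀² = 1/0.009925 ≈ 100.8.

σ₀² = 100.8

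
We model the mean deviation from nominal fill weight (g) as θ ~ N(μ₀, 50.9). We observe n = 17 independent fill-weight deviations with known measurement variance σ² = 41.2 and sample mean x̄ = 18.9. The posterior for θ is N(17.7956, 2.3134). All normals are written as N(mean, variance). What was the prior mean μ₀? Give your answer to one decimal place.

The posterior mean is a precision-weighted average: μ_n = (τ₀μ₀ + τ_data·x̄)/(τ₀+τ_data), with τ₀=1/σ₀² and τ_data=n/σ².
Here τ₀ = 1/50.9 = 0.019646 and τ_data = 17/41.2 = 0.412621, so τ_n = 0.432267.
Rearranging for μ₀: μ₀ = (μ_n·τ_n − τ_data·x̄)/τ₀ = (17.7956·0.432267 − 0.412621·18.9) / 0.019646 = -0.106086/0.019646 ≈ -5.4.

μ₀ = -5.4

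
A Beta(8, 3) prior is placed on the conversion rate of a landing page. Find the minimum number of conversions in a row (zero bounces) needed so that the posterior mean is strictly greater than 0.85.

k = 10

After k conversions and 0 bounces the posterior is Beta(8+k, 3), with mean (8+k)/(8+3+k).
Set (8+k)/(11+k) > 0.85 and solve: k > (0.85·11 − 8)/(1 − 0.85) = 9.000.
The smallest integer exceeding 9.000 is 10.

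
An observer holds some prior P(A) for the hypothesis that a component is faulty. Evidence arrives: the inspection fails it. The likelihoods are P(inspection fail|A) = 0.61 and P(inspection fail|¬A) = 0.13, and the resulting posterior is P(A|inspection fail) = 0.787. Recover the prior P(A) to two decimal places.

Bayes' rule in odds form gives O(A|E) = O(A)·[P(E|A)/P(E|¬A)], hence O(A) = O(A|E)/LR.
Posterior odds = 0.787/(1−0.787) = 3.6948. LR = 0.61/0.13 = 4.6923.
Prior odds = 3.6948/4.6923 = 0.7874, so P(A) = 0.7874/(1+0.7874) ≈ 0.44.

P(A) = 0.44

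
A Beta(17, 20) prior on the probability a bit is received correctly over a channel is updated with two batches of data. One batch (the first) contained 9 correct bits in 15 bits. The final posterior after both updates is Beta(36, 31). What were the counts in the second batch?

Because Beta–binomial updating is additive in the counts, the combined data contributed (α_post−α_prior, β_post−β_prior) successes and failures.
Total across both batches: 36−17=19 correct bits, 31−20=11 errors.
Subtract the first batch: 19−9=10 correct bits and 11−6=5 errors.

10 correct bits and 5 errors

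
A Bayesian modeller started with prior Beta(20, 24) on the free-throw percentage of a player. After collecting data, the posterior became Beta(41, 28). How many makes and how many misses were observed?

Under Beta–binomial conjugacy the posterior parameters are (a+s, b+f).
Match parameters: s=41−20=21, f=28−24=4.

21 makes and 4 misses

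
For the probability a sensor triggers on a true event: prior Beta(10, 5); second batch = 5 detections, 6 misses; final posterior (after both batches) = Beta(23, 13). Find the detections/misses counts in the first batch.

Because Beta–binomial updating is additive in the counts, the combined data contributed (α_post−α_prior, β_post−β_prior) successes and failures.
Total across both batches: 23−10=13 detections, 13−5=8 misses.
Subtract the second batch: 13−5=8 detections and 8−6=2 misses.

8 detections and 2 misses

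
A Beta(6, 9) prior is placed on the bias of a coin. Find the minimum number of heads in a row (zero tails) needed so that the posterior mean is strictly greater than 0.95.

After k heads and 0 tails the posterior is Beta(6+k, 9), with mean (6+k)/(6+9+k).
Set (6+k)/(15+k) > 0.95 and solve: k > (0.95·15 − 6)/(1 − 0.95) = 165.000.
The smallest integer exceeding 165.000 is 166, and checking k=166: (172)/(181) = 0.9503 > 0.95.

k = 166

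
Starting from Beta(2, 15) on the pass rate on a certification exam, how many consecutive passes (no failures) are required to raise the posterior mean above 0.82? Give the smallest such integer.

After k passes and 0 failures the posterior is Beta(2+k, 15), with mean (2+k)/(2+15+k).
Set (2+k)/(17+k) > 0.82 and solve: k > (0.82·17 − 2)/(1 − 0.82) = 66.333.
The smallest integer exceeding 66.333 is 67, and checking k=67: (69)/(84) = 0.8214 > 0.82.

k = 67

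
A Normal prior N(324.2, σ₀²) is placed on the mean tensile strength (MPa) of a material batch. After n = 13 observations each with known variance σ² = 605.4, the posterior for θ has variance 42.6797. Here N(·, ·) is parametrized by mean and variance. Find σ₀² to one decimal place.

σ₀² = 511.0

Posterior precision equals prior precision plus data precision: 1/σ_n² = 1/σ₀² + n/σ².
So 1/σ₀² = 1/42.6797 − 13/605.4 = 0.023430 − 0.021473 = 0.001957.
Hence σ₀² = 1/0.001957 ≈ 511.0.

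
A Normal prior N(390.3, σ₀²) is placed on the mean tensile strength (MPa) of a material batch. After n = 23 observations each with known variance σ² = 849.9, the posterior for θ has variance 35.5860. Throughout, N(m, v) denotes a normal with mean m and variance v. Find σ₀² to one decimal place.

For the Normal–Normal model with known σ², precisions add: τ_n = τ₀ + n/σ².
So 1/σ₀² = 1/35.5860 − 23/849.9 = 0.028101 − 0.027062 = 0.001039.
Hence σ₀² = 1/0.001039 ≈ 962.5.

σ₀² = 962.5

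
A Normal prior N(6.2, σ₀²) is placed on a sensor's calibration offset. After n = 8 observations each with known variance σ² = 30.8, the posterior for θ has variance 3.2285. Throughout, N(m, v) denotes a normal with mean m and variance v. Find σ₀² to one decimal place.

For the Normal–Normal model with known σ², precisions add: τ_n = τ₀ + n/σ².
So 1/σ₀² = 1/3.2285 − 8/30.8 = 0.309741 − 0.259740 = 0.050001.
Hence σ₀² = 1/0.050001 ≈ 20.0.

σ₀² = 20.0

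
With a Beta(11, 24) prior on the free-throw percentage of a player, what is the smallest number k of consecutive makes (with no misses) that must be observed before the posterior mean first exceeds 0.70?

k = 46

After k makes and 0 misses the posterior is Beta(11+k, 24), with mean (11+k)/(11+24+k).
Set (11+k)/(35+k) > 0.70 and solve: k > (0.70·35 − 11)/(1 − 0.70) = 45.000.
The smallest integer exceeding 45.000 is 46.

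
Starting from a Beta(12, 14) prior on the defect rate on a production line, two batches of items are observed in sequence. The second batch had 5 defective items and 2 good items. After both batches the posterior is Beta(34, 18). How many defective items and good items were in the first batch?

17 defective items and 2 good items

Sequential conjugate updates are equivalent to a single update on the pooled data, so total successes = posterior α − prior α and total failures = posterior β − prior β.
Total across both batches: 34−12=22 defective items, 18−14=4 good items.
Subtract the second batch: 22−5=17 defective items and 4−2=2 good items.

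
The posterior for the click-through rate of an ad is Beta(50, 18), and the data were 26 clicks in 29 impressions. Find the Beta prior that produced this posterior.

Beta is conjugate to the binomial likelihood: posterior = Beta(α+s, β+f).
So α = 50 − 26 = 24 and β = 18 − 3 = 15.

Beta(24, 15)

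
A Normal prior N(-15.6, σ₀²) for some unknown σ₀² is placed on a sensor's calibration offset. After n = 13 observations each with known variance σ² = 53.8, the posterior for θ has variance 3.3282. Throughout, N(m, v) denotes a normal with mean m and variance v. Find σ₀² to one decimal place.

For the Normal–Normal model with known σ², precisions add: τ_n = τ₀ + n/σ².
So 1/σ₀² = 1/3.3282 − 13/53.8 = 0.300463 − 0.241636 = 0.058827.
Hence σ₀² = 1/0.058827 ≈ 17.0.

σ₀² = 17.0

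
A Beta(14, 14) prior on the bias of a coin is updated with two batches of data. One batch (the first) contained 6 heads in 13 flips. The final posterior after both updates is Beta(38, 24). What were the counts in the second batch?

18 heads and 3 tails

Because Beta–binomial updating is additive in the counts, the combined data contributed (α_post−α_prior, β_post−β_prior) successes and failures.
Total across both batches: 38−14=24 heads, 24−14=10 tails.
Subtract the first batch: 24−6=18 heads and 10−7=3 tails.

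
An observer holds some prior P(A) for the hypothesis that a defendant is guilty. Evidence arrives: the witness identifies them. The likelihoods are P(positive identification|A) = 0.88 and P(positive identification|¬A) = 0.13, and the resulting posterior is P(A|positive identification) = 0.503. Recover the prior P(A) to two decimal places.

P(A) = 0.13

Bayes' rule in odds form gives O(A|E) = O(A)·[P(E|A)/P(E|¬A)], hence O(A) = O(A|E)/LR.
Posterior odds = 0.503/(1−0.503) = 1.0121. LR = 0.88/0.13 = 6.7692.
Prior odds = 1.0121/6.7692 = 0.1495, so P(A) = 0.1495/(1+0.1495) ≈ 0.13.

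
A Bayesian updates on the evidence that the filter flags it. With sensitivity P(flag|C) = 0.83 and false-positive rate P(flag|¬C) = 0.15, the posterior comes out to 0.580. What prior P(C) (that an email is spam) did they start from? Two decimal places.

P(C) = 0.20

Bayes' rule in odds form gives O(C|E) = O(C)·[P(E|C)/P(E|¬C)], hence O(C) = O(C|E)/LR.
Posterior odds = 0.580/(1−0.580) = 1.3810. LR = 0.83/0.15 = 5.5333.
Prior odds = 1.3810/5.5333 = 0.2496, so P(C) = 0.2496/(1+0.2496) ≈ 0.20.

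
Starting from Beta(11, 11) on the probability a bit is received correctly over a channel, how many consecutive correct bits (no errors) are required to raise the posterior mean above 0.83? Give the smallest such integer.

After k correct bits and 0 errors the posterior is Beta(11+k, 11), with mean (11+k)/(11+11+k).
Set (11+k)/(22+k) > 0.83 and solve: k > (0.83·22 − 11)/(1 − 0.83) = 42.706.
The smallest integer exceeding 42.706 is 43.

k = 43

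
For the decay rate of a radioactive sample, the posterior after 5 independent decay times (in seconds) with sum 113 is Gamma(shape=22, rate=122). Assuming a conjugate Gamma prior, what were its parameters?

Gamma–exponential conjugacy: posterior shape = α + n, posterior rate = β + Σtᵢ.
So α = 22 − 5 = 17 and β = 122 − 113 = 9.

Gamma(shape=17, rate=9)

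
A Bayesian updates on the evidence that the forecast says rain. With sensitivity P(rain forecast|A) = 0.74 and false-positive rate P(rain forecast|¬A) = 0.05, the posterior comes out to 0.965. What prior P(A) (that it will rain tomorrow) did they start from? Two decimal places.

P(A) = 0.65

In odds form, posterior odds = prior odds × likelihood ratio, so prior odds = posterior odds ÷ LR.
Posterior odds = 0.965/(1−0.965) = 27.5714. LR = 0.74/0.05 = 14.8000.
Prior odds = 27.5714/14.8000 = 1.8629, so P(A) = 1.8629/(1+1.8629) ≈ 0.65.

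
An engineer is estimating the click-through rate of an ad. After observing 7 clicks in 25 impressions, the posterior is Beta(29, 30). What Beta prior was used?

Beta(22, 12)

Under Beta–binomial conjugacy the posterior parameters are (a+s, b+f).
So a = 29 − 7 = 22 and b = 30 − 18 = 12.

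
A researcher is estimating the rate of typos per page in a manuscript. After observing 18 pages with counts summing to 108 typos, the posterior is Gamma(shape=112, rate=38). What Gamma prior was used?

Gamma(shape=4, rate=20)

Gamma–Poisson conjugacy: posterior shape = α + Σxᵢ, posterior rate = β + n.
So α = 112 − 108 = 4 and β = 38 − 18 = 20.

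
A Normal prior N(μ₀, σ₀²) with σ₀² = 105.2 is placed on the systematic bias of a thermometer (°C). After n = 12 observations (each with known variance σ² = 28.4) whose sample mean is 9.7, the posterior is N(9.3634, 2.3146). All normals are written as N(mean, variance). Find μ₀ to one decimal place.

μ₀ = -5.6

With known observation variance, the Normal–Normal posterior has precision τ_n = τ₀ + n/σ² and mean μ_n = (τ₀μ₀ + (n/σ²)x̄)/τ_n.
Here τ₀ = 1/105.2 = 0.009506 and τ_data = 12/28.4 = 0.422535, so τ_n = 0.432041.
Rearranging for μ₀: μ₀ = (μ_n·τ_n − τ_data·x̄)/τ₀ = (9.3634·0.432041 − 0.422535·9.7) / 0.009506 = -0.053217/0.009506 ≈ -5.6.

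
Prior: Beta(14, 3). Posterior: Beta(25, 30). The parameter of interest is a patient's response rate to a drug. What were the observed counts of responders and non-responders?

11 responders and 27 non-responders

Under Beta–binomial conjugacy the posterior parameters are (α+s, β+f).
Match parameters: s=25−14=11, f=30−3=27.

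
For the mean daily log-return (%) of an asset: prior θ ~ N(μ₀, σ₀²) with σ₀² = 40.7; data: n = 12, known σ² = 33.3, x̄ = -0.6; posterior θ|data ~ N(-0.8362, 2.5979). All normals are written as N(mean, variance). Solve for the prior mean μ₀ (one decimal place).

μ₀ = -4.3

The posterior mean is a precision-weighted average: μ_n = (τ₀μ₀ + τ_data·x̄)/(τ₀+τ_data), with τ₀=1/σ₀² and τ_data=n/σ².
Here τ₀ = 1/40.7 = 0.024570 and τ_data = 12/33.3 = 0.360360, so τ_n = 0.384930.
Rearranging for μ₀: μ₀ = (μ_n·τ_n − τ_data·x̄)/τ₀ = (-0.8362·0.384930 − 0.360360·-0.6) / 0.024570 = -0.105662/0.024570 ≈ -4.3.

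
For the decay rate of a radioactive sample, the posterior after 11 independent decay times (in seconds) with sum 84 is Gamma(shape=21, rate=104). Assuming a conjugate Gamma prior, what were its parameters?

Gamma–exponential conjugacy: posterior shape = α + n, posterior rate = β + Σtᵢ.
So α = 21 − 11 = 10 and β = 104 − 84 = 20.

Gamma(shape=10, rate=20)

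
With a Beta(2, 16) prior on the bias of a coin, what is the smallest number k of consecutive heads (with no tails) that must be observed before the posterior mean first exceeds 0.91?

After k heads and 0 tails the posterior is Beta(2+k, 16), with mean (2+k)/(2+16+k).
Set (2+k)/(18+k) > 0.91 and solve: k > (0.91·18 − 2)/(1 − 0.91) = 159.778.
The smallest integer exceeding 159.778 is 160.

k = 160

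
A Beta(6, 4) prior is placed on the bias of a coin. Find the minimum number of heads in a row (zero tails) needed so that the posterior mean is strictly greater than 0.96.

k = 91

After k heads and 0 tails the posterior is Beta(6+k, 4), with mean (6+k)/(6+4+k).
Set (6+k)/(10+k) > 0.96 and solve: k > (0.96·10 − 6)/(1 − 0.96) = 90.000.
The smallest integer exceeding 90.000 is 91, and checking k=91: (97)/(101) = 0.9604 > 0.96.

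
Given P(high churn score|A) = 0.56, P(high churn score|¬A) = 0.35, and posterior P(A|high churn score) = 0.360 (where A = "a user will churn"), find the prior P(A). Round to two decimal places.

P(A) = 0.26

In odds form, posterior odds = prior odds × likelihood ratio, so prior odds = posterior odds ÷ LR.
Posterior odds = 0.360/(1−0.360) = 0.5625. LR = 0.56/0.35 = 1.6000.
Prior odds = 0.5625/1.6000 = 0.3516, so P(A) = 0.3516/(1+0.3516) ≈ 0.26.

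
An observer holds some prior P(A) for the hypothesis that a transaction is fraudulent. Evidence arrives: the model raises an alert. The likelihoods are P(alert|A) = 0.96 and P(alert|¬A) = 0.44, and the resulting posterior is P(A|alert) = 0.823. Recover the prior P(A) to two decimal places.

In odds form, posterior odds = prior odds × likelihood ratio, so prior odds = posterior odds ÷ LR.
Posterior odds = 0.823/(1−0.823) = 4.6497. LR = 0.96/0.44 = 2.1818.
Prior odds = 4.6497/2.1818 = 2.1311, so P(A) = 2.1311/(1+2.1311) ≈ 0.68.

P(A) = 0.68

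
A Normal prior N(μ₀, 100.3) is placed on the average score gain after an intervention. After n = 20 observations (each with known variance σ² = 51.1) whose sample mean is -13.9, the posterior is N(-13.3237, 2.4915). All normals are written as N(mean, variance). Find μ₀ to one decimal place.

With known observation variance, the Normal–Normal posterior has precision τ_n = τ₀ + n/σ² and mean μ_n = (τ₀μ₀ + (n/σ²)x̄)/τ_n.
Here τ₀ = 1/100.3 = 0.009970 and τ_data = 20/51.1 = 0.391389, so τ_n = 0.401359.
Rearranging for μ₀: μ₀ = (μ_n·τ_n − τ_data·x̄)/τ₀ = (-13.3237·0.401359 − 0.391389·-13.9) / 0.009970 = 0.092720/0.009970 ≈ 9.3.

μ₀ = 9.3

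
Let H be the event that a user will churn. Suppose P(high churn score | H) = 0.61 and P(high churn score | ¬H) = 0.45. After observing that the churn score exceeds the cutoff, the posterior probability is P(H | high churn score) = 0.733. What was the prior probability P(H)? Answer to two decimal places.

Bayes' rule in odds form gives O(H|E) = O(H)·[P(E|H)/P(E|¬H)], hence O(H) = O(H|E)/LR.
Posterior odds = 0.733/(1−0.733) = 2.7453. LR = 0.61/0.45 = 1.3556.
Prior odds = 2.7453/1.3556 = 2.0252, so P(H) = 2.0252/(1+2.0252) ≈ 0.67.

P(H) = 0.67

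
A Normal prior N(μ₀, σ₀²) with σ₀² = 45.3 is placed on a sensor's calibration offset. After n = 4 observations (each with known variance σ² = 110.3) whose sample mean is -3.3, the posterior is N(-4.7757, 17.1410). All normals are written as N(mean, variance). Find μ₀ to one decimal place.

With known observation variance, the Normal–Normal posterior has precision τ_n = τ₀ + n/σ² and mean μ_n = (τ₀μ₀ + (n/σ²)x̄)/τ_n.
Here τ₀ = 1/45.3 = 0.022075 and τ_data = 4/110.3 = 0.036265, so τ_n = 0.058340.
Rearranging for μ₀: μ₀ = (μ_n·τ_n − τ_data·x̄)/τ₀ = (-4.7757·0.058340 − 0.036265·-3.3) / 0.022075 = -0.158940/0.022075 ≈ -7.2.

μ₀ = -7.2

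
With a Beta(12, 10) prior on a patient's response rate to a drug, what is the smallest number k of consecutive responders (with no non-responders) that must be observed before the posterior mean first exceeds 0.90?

After k responders and 0 non-responders the posterior is Beta(12+k, 10), with mean (12+k)/(12+10+k).
Set (12+k)/(22+k) > 0.90 and solve: k > (0.90·22 − 12)/(1 − 0.90) = 78.000.
The smallest integer exceeding 78.000 is 79.

k = 79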